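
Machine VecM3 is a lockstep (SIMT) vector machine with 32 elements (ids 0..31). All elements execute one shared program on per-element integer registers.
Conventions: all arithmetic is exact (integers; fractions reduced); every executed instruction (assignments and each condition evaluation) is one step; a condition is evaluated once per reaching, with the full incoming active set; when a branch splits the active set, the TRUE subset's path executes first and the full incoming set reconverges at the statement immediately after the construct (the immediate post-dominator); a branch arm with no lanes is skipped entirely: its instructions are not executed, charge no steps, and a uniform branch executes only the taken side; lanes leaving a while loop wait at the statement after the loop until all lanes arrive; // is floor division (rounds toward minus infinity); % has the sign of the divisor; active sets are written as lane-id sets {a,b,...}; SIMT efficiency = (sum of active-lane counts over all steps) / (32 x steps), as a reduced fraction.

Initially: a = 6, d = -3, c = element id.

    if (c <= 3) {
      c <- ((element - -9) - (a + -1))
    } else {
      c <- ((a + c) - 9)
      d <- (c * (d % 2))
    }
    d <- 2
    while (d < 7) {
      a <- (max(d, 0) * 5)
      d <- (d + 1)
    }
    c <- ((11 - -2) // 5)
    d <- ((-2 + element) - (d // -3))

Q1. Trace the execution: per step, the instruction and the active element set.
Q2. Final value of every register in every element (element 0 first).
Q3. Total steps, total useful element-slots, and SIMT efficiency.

step 0: eval (c <= 3)                {0,1,2,3,4,5,6,7,8,9,10,11,12,13,14,15,16,17,18,19,20,21,22,23,24,25,26,27,28,29,30,31}
step 1: c <- ((element - -9) - (a + -1)) {0,1,2,3}
step 2: c <- ((a + c) - 9)           {4,5,6,7,8,9,10,11,12,13,14,15,16,17,18,19,20,21,22,23,24,25,26,27,28,29,30,31}
step 3: d <- (c * (d % 2))           {4,5,6,7,8,9,10,11,12,13,14,15,16,17,18,19,20,21,22,23,24,25,26,27,28,29,30,31}
step 4: d <- 2                       {0,1,2,3,4,5,6,7,8,9,10,11,12,13,14,15,16,17,18,19,20,21,22,23,24,25,26,27,28,29,30,31}
step 5: eval (d < 7)                 {0,1,2,3,4,5,6,7,8,9,10,11,12,13,14,15,16,17,18,19,20,21,22,23,24,25,26,27,28,29,30,31}
step 6: a <- (max(d, 0) * 5)         {0,1,2,3,4,5,6,7,8,9,10,11,12,13,14,15,16,17,18,19,20,21,22,23,24,25,26,27,28,29,30,31}
step 7: d <- (d + 1)                 {0,1,2,3,4,5,6,7,8,9,10,11,12,13,14,15,16,17,18,19,20,21,22,23,24,25,26,27,28,29,30,31}
step 8: eval (d < 7)                 {0,1,2,3,4,5,6,7,8,9,10,11,12,13,14,15,16,17,18,19,20,21,22,23,24,25,26,27,28,29,30,31}
step 9: a <- (max(d, 0) * 5)         {0,1,2,3,4,5,6,7,8,9,10,11,12,13,14,15,16,17,18,19,20,21,22,23,24,25,26,27,28,29,30,31}
step 10: d <- (d + 1)                 {0,1,2,3,4,5,6,7,8,9,10,11,12,13,14,15,16,17,18,19,20,21,22,23,24,25,26,27,28,29,30,31}
step 11: eval (d < 7)                 {0,1,2,3,4,5,6,7,8,9,10,11,12,13,14,15,16,17,18,19,20,21,22,23,24,25,26,27,28,29,30,31}
step 12: a <- (max(d, 0) * 5)         {0,1,2,3,4,5,6,7,8,9,10,11,12,13,14,15,16,17,18,19,20,21,22,23,24,25,26,27,28,29,30,31}
step 13: d <- (d + 1)                 {0,1,2,3,4,5,6,7,8,9,10,11,12,13,14,15,16,17,18,19,20,21,22,23,24,25,26,27,28,29,30,31}
step 14: eval (d < 7)                 {0,1,2,3,4,5,6,7,8,9,10,11,12,13,14,15,16,17,18,19,20,21,22,23,24,25,26,27,28,29,30,31}
step 15: a <- (max(d, 0) * 5)         {0,1,2,3,4,5,6,7,8,9,10,11,12,13,14,15,16,17,18,19,20,21,22,23,24,25,26,27,28,29,30,31}
step 16: d <- (d + 1)                 {0,1,2,3,4,5,6,7,8,9,10,11,12,13,14,15,16,17,18,19,20,21,22,23,24,25,26,27,28,29,30,31}
step 17: eval (d < 7)                 {0,1,2,3,4,5,6,7,8,9,10,11,12,13,14,15,16,17,18,19,20,21,22,23,24,25,26,27,28,29,30,31}
step 18: a <- (max(d, 0) * 5)         {0,1,2,3,4,5,6,7,8,9,10,11,12,13,14,15,16,17,18,19,20,21,22,23,24,25,26,27,28,29,30,31}
step 19: d <- (d + 1)                 {0,1,2,3,4,5,6,7,8,9,10,11,12,13,14,15,16,17,18,19,20,21,22,23,24,25,26,27,28,29,30,31}
step 20: eval (d < 7)                 {0,1,2,3,4,5,6,7,8,9,10,11,12,13,14,15,16,17,18,19,20,21,22,23,24,25,26,27,28,29,30,31}
step 21: c <- ((11 - -2) // 5)        {0,1,2,3,4,5,6,7,8,9,10,11,12,13,14,15,16,17,18,19,20,21,22,23,24,25,26,27,28,29,30,31}
step 22: d <- ((-2 + element) - (d // -3)) {0,1,2,3,4,5,6,7,8,9,10,11,12,13,14,15,16,17,18,19,20,21,22,23,24,25,26,27,28,29,30,31}

Answer: 23 steps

a: 30,30,30,30,30,30,30,30,30,30,30,30,30,30,30,30,30,30,30,30,30,30,30,30,30,30,30,30,30,30,30,30
d: 1,2,3,4,5,6,7,8,9,10,11,12,13,14,15,16,17,18,19,20,21,22,23,24,25,26,27,28,29,30,31,32
c: 2,2,2,2,2,2,2,2,2,2,2,2,2,2,2,2,2,2,2,2,2,2,2,2,2,2,2,2,2,2,2,2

steps = 23; useful = 700; efficiency = 700/736 = 175/184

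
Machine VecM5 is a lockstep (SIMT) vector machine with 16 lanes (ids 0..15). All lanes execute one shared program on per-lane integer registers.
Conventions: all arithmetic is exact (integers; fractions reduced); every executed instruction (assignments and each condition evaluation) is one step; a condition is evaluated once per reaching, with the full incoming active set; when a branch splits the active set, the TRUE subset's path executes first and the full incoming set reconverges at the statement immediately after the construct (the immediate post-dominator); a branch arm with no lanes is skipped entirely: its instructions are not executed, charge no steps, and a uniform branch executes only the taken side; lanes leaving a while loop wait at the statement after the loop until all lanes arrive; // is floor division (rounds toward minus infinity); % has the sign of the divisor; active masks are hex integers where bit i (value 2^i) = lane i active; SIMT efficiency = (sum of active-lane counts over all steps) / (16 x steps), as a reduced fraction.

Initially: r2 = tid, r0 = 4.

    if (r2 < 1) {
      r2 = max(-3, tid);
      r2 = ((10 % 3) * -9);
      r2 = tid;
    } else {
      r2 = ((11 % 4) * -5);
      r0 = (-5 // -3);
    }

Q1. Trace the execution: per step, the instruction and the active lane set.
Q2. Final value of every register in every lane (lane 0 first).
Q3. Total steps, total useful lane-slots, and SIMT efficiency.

step 0: eval (r2 < 1)                0xffff
step 1: r2 <- max(-3, tid)           0x0001
step 2: r2 <- ((10 % 3) * -9)        0x0001
step 3: r2 <- tid                    0x0001
step 4: r2 <- ((11 % 4) * -5)        0xfffe
step 5: r0 <- (-5 // -3)             0xfffe

Answer: 6 steps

r2: 0,-15,-15,-15,-15,-15,-15,-15,-15,-15,-15,-15,-15,-15,-15,-15
r0: 4,1,1,1,1,1,1,1,1,1,1,1,1,1,1,1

steps = 6; useful = 49; efficiency = 49/96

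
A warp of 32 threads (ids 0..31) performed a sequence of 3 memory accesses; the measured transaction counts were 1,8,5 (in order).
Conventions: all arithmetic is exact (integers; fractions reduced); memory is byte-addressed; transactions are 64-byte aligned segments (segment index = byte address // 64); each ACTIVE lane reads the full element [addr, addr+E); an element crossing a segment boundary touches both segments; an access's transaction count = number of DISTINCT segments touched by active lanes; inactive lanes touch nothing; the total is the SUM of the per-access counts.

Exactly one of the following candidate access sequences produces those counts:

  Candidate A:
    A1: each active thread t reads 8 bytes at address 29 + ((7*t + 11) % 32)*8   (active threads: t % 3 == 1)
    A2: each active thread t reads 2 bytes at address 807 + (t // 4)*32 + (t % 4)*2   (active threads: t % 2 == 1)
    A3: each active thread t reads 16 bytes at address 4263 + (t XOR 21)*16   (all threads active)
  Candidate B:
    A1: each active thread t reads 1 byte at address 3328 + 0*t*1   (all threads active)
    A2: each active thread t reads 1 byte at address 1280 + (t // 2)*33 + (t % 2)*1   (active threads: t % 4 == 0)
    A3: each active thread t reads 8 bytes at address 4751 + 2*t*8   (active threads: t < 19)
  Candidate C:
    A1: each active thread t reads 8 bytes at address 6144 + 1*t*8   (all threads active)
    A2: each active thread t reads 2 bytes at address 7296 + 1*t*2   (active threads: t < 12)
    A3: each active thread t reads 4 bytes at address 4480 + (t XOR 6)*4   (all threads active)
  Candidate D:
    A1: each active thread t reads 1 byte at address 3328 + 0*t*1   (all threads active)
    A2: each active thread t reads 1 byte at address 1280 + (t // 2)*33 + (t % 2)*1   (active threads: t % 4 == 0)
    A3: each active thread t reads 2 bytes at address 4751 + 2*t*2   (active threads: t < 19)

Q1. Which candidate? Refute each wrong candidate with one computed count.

A: A1 gives 5 transactions, not 1
C: A1 gives 4 transactions, not 1
D: A3 gives 2 transactions, not 5
B: all counts match (1,8,5)

Answer: B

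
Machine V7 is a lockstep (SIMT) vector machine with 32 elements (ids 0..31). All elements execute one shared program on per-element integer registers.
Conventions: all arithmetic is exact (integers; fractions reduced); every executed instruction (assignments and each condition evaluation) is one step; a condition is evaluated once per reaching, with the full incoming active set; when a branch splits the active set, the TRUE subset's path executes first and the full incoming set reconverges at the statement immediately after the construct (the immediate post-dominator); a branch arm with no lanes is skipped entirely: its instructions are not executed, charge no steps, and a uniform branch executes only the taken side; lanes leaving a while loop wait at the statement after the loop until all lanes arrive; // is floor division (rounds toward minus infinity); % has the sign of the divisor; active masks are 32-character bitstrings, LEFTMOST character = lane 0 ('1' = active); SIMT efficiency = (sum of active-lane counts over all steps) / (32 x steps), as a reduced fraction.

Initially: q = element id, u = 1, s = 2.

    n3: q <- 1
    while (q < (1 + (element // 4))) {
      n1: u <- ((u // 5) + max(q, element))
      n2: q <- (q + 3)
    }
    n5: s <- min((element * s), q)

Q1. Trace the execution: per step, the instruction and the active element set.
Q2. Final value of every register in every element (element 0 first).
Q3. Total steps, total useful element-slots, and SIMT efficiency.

step 0: q <- 1                       11111111111111111111111111111111
step 1: eval (q < (1 + (element // 4))) 11111111111111111111111111111111
step 2: u <- ((u // 5) + max(q, element)) 00001111111111111111111111111111
step 3: q <- (q + 3)                 00001111111111111111111111111111
step 4: eval (q < (1 + (element // 4))) 00001111111111111111111111111111
step 5: u <- ((u // 5) + max(q, element)) 00000000000000001111111111111111
step 6: q <- (q + 3)                 00000000000000001111111111111111
step 7: eval (q < (1 + (element // 4))) 00000000000000001111111111111111
step 8: u <- ((u // 5) + max(q, element)) 00000000000000000000000000001111
step 9: q <- (q + 3)                 00000000000000000000000000001111
step 10: eval (q < (1 + (element // 4))) 00000000000000000000000000001111
step 11: s <- min((element * s), q)   11111111111111111111111111111111

Answer: 12 steps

q: 1,1,1,1,4,4,4,4,4,4,4,4,4,4,4,4,7,7,7,7,7,7,7,7,7,7,7,7,10,10,10,10
u: 1,1,1,1,4,5,6,7,8,9,10,11,12,13,14,15,19,20,21,22,24,25,26,27,28,30,31,32,34,35,37,38
s: 0,1,1,1,4,4,4,4,4,4,4,4,4,4,4,4,7,7,7,7,7,7,7,7,7,7,7,7,10,10,10,10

steps = 12; useful = 240; efficiency = 240/384 = 5/8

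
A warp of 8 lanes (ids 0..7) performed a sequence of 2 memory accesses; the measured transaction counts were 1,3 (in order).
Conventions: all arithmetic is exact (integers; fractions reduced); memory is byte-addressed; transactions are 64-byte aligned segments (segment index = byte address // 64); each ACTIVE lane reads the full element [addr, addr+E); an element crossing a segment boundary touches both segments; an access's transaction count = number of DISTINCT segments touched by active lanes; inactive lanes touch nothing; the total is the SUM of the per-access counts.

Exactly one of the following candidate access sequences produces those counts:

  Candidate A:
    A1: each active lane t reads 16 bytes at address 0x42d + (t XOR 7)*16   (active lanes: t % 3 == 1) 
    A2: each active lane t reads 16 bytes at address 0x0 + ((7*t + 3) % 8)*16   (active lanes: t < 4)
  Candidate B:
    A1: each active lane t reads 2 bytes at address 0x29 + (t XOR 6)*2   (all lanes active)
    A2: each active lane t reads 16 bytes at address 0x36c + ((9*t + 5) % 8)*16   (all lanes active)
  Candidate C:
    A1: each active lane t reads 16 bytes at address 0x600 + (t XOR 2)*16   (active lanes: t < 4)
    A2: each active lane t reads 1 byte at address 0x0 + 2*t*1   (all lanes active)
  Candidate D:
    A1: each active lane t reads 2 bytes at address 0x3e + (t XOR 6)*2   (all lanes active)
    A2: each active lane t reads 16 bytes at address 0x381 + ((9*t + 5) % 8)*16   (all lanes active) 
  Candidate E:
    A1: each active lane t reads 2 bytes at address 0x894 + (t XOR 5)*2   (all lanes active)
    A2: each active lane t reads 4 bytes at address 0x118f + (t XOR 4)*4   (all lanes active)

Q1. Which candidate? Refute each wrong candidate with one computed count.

A: A1 gives 3 transactions, not 1
C: A2 gives 1 transaction, not 3
D: A1 gives 2 transactions, not 1
E: A2 gives 1 transaction, not 3
B: all counts match (1,3)

Answer: B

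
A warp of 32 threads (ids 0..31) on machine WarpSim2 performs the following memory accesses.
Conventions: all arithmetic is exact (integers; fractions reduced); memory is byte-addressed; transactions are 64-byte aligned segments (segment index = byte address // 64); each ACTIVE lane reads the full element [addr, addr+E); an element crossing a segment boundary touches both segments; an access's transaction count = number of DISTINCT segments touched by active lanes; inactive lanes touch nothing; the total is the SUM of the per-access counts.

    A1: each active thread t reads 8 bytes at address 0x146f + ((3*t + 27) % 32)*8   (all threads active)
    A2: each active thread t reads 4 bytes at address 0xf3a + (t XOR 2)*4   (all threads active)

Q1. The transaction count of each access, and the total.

A1: 5 transactions
A2: 3 transactions

Answer: 5,3; total 8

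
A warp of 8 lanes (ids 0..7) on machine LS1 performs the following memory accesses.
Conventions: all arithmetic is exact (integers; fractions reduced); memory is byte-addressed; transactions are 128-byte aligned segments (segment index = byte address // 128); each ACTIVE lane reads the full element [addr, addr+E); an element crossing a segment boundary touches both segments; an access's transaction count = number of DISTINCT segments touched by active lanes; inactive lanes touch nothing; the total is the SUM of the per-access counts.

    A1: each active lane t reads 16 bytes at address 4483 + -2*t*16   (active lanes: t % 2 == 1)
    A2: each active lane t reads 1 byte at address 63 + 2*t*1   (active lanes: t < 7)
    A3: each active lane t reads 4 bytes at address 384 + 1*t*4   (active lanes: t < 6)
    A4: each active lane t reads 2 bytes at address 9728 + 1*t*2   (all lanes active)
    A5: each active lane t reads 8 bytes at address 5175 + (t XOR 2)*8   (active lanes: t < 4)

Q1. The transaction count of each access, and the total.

A1: 2 transactions
A2: 1 transaction
A3: 1 transaction
A4: 1 transaction
A5: 1 transaction

Answer: 2,1,1,1,1; total 6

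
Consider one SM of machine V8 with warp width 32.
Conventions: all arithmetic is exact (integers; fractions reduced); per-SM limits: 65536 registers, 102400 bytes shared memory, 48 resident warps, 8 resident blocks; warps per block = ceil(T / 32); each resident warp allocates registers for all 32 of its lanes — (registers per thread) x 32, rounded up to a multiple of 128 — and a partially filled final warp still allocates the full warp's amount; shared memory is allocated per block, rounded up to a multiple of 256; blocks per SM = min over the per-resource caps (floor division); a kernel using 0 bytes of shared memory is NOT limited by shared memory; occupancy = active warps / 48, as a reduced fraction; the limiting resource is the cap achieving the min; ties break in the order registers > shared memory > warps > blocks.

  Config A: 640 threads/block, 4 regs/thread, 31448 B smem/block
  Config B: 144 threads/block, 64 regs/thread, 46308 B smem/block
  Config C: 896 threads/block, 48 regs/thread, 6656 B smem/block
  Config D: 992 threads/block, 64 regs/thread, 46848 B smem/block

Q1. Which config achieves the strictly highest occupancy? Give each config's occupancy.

occupancies: A 5/6, B 5/24, C 7/12, D 31/48

Answer: A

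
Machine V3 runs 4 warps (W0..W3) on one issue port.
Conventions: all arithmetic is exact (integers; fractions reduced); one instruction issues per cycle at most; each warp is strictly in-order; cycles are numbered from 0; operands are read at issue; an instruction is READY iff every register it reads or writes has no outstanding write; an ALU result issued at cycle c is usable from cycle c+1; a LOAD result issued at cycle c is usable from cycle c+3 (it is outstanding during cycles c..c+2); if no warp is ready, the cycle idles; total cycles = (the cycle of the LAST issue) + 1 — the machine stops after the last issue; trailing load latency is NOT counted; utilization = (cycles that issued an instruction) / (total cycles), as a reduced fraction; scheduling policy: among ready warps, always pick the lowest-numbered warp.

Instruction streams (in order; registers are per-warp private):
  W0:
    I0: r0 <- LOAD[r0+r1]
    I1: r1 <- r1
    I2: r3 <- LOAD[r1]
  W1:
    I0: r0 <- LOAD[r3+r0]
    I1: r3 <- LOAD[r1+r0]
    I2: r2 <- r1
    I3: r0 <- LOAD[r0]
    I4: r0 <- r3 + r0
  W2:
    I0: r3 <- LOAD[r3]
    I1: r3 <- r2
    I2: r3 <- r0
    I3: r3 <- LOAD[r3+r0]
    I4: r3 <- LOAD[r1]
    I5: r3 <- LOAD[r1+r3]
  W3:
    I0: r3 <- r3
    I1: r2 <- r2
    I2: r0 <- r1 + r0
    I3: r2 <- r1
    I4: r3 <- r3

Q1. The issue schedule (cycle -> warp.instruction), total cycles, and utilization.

cycle 0: W0.I0
cycle 1: W0.I1
cycle 2: W0.I2
cycle 3: W1.I0
cycle 4: W2.I0
cycle 5: W3.I0
cycle 6: W1.I1
cycle 7: W1.I2
cycle 8: W1.I3
cycle 9: W2.I1
cycle 10: W2.I2
cycle 11: W1.I4
cycle 12: W2.I3
cycle 13: W3.I1
cycle 14: W3.I2
cycle 15: W2.I4
cycle 16: W3.I3
cycle 17: W3.I4
cycle 18: W2.I5

Answer: 19 cycles, utilization 1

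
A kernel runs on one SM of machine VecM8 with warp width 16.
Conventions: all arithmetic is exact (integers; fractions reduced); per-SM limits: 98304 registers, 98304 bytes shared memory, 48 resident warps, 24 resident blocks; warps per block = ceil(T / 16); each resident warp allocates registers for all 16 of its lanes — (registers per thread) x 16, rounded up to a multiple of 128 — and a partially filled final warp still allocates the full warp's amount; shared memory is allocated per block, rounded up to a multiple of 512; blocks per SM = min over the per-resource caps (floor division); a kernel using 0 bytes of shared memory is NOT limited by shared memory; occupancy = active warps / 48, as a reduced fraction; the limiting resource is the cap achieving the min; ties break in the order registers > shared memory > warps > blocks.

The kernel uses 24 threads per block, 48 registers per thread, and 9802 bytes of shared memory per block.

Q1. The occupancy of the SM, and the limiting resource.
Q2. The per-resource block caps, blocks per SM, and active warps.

Answer: occupancy 3/8, limited by shared memory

registers: 64 blocks
shared memory: 9 blocks
warps: 24 blocks
blocks: 24 blocks

Answer: 9 blocks, 18 active warps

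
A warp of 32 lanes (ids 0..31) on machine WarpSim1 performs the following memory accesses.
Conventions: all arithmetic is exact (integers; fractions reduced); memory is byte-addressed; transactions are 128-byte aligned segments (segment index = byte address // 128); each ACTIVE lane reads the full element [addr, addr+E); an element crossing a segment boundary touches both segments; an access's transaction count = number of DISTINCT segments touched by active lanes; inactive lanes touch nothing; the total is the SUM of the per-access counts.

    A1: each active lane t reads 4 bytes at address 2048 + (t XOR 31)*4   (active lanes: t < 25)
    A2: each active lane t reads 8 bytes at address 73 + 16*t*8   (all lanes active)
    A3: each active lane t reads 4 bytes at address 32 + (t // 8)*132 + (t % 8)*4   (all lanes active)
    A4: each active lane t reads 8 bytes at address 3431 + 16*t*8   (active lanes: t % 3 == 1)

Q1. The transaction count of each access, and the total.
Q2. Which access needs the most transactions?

A1: 1 transaction
A2: 32 transactions
A3: 4 transactions
A4: 11 transactions

Answer: 1,32,4,11; total 48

Answer: A2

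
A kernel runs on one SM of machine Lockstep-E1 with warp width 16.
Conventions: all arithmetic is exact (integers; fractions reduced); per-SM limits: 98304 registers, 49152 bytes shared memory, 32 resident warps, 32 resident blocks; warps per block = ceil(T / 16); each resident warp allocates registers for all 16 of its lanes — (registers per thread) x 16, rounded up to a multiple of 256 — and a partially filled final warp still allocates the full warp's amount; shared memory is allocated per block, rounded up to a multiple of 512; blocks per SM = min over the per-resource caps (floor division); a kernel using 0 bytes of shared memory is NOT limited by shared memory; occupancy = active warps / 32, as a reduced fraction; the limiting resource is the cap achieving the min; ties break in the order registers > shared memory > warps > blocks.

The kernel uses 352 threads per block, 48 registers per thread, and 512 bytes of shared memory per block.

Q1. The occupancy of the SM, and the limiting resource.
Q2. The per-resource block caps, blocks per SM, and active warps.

Answer: occupancy 11/16, limited by warps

registers: 5 blocks
shared memory: 96 blocks
warps: 1 block
blocks: 32 blocks

Answer: 1 block, 22 active warps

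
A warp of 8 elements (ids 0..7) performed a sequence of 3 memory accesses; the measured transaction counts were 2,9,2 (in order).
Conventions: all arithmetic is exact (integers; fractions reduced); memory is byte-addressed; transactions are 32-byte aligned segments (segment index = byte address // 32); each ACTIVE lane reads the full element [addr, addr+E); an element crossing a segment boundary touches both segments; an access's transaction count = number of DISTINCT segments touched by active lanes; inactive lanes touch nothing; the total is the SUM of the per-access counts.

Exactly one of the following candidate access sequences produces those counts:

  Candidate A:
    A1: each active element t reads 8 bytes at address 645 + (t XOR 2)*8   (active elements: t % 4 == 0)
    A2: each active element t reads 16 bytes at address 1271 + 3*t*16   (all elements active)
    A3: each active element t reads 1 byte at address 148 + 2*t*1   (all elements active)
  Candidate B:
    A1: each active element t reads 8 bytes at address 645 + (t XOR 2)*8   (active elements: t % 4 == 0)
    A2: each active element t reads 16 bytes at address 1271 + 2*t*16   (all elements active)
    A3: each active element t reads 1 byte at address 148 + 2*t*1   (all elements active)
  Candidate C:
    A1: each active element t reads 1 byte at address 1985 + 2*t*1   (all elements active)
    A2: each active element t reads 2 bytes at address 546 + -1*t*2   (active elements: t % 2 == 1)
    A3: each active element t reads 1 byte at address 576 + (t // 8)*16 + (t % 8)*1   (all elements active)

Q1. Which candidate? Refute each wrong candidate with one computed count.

A: A2 gives 12 transactions, not 9
C: A1 gives 1 transaction, not 2
B: all counts match (2,9,2)

Answer: B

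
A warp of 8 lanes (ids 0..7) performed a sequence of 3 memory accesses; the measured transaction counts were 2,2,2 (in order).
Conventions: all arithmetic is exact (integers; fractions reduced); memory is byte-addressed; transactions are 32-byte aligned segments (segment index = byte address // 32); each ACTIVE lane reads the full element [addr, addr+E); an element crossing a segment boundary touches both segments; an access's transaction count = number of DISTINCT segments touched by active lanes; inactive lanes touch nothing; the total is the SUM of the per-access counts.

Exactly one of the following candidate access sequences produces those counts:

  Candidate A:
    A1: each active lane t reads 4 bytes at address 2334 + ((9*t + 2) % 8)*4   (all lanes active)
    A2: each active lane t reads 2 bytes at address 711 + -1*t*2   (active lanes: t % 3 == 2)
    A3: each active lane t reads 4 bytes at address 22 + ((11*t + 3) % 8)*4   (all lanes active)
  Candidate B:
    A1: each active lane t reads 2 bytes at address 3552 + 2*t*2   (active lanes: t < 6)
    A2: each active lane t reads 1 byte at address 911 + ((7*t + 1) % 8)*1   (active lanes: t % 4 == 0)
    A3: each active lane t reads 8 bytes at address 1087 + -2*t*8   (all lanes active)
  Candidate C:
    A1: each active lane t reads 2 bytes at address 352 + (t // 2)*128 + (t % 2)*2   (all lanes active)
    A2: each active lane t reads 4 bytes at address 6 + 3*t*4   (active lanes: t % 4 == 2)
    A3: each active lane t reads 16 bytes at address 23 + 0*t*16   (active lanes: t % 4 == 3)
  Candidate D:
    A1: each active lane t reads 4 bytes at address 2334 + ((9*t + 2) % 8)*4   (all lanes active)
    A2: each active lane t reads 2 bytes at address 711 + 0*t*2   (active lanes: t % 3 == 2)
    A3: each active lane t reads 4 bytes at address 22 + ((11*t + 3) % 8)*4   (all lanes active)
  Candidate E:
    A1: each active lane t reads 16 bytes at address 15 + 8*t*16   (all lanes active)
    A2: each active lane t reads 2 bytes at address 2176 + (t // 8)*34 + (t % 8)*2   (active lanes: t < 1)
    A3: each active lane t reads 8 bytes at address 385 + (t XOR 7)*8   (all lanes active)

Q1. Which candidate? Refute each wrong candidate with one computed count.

B: A1 gives 1 transaction, not 2
C: A1 gives 4 transactions, not 2
D: A2 gives 1 transaction, not 2
E: A1 gives 8 transactions, not 2
A: all counts match (2,2,2)

Answer: A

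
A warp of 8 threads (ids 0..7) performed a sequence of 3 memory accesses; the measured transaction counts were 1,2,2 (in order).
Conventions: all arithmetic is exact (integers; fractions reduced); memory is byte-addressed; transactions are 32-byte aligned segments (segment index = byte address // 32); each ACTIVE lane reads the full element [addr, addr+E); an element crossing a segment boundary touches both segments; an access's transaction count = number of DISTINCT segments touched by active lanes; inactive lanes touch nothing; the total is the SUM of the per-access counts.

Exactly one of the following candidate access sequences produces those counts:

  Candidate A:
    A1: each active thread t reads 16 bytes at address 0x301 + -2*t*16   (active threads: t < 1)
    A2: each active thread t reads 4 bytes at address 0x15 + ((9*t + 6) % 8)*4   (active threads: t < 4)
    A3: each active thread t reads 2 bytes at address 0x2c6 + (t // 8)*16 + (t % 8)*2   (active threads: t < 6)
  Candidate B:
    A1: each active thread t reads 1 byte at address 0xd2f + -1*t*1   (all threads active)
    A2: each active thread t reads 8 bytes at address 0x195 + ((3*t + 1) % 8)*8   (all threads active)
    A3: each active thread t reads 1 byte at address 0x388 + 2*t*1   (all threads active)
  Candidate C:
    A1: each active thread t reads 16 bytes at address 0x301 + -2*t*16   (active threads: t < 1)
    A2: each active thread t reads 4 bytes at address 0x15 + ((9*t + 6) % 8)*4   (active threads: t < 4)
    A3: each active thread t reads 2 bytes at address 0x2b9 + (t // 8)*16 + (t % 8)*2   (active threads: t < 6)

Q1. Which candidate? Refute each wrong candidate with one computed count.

A: A3 gives 1 transaction, not 2
B: A2 gives 3 transactions, not 2
C: all counts match (1,2,2)

Answer: C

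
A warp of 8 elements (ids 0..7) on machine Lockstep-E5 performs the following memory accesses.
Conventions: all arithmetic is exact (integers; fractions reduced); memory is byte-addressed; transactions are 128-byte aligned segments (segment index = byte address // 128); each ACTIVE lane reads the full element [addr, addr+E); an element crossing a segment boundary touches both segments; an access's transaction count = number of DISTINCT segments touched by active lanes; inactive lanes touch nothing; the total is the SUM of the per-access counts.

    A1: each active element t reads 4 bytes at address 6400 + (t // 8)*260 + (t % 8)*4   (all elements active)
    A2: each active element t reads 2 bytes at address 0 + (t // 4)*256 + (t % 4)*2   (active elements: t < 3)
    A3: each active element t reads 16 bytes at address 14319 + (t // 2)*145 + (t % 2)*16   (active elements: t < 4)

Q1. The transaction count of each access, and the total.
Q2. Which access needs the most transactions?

A1: 1 transaction
A2: 1 transaction
A3: 3 transactions

Answer: 1,1,3; total 5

Answer: A3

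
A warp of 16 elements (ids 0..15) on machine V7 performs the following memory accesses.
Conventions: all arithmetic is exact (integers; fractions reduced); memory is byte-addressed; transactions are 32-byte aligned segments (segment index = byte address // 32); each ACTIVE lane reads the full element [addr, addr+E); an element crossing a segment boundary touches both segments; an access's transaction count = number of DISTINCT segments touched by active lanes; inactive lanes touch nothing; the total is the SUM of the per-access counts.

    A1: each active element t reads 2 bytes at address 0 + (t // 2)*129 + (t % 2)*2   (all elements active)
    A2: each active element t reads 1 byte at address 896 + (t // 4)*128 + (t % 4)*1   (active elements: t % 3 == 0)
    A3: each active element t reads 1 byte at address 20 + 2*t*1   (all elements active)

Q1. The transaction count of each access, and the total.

A1: 8 transactions
A2: 4 transactions
A3: 2 transactions

Answer: 8,4,2; total 14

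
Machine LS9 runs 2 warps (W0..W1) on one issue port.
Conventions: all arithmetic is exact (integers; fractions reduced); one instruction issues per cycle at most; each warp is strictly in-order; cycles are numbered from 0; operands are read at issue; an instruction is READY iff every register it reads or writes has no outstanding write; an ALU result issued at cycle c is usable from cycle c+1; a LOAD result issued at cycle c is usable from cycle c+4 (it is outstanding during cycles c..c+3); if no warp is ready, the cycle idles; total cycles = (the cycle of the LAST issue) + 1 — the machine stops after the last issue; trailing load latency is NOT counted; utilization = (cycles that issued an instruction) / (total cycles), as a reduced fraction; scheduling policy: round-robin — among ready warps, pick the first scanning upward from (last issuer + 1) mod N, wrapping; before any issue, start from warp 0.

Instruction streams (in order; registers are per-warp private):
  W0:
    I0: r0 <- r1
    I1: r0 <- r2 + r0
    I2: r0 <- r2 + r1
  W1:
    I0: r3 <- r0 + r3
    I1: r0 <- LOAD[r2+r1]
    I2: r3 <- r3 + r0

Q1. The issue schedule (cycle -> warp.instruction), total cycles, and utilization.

cycle 0: W0.I0
cycle 1: W1.I0
cycle 2: W0.I1
cycle 3: W1.I1
cycle 4: W0.I2
cycle 5: idle
cycle 6: idle
cycle 7: W1.I2

Answer: 8 cycles, utilization 3/4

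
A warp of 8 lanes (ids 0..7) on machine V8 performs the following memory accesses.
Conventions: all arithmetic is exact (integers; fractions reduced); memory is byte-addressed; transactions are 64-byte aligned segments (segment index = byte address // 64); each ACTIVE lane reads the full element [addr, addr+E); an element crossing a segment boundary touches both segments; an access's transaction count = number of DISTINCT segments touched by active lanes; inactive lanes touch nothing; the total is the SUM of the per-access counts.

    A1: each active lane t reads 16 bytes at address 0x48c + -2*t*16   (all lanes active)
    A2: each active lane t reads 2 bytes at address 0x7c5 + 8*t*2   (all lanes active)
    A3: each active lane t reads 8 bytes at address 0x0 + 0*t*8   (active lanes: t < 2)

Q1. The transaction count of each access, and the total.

A1: 5 transactions
A2: 2 transactions
A3: 1 transaction

Answer: 5,2,1; total 8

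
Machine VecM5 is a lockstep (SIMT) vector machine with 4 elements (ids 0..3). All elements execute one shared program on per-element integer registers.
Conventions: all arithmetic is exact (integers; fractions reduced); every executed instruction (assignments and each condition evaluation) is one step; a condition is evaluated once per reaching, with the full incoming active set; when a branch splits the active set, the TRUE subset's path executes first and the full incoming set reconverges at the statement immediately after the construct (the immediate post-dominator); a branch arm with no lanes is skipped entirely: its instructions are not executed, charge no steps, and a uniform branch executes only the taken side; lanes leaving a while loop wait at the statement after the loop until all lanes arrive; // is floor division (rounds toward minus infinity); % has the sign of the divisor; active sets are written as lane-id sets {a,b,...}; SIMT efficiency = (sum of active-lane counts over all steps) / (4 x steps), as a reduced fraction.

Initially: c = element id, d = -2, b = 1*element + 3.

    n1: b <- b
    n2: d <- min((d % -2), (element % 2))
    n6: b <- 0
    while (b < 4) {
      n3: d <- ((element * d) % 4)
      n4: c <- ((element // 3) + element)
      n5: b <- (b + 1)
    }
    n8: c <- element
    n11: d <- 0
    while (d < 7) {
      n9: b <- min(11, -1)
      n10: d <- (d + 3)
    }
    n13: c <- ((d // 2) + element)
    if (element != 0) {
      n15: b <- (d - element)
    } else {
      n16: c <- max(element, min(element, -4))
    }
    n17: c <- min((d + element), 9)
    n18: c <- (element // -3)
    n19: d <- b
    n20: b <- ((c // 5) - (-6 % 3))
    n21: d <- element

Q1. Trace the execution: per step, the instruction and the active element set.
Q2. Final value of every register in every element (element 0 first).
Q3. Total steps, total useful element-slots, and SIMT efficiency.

step 0: b <- b                       {0,1,2,3}
step 1: d <- min((d % -2), (element % 2)) {0,1,2,3}
step 2: b <- 0                       {0,1,2,3}
step 3: eval (b < 4)                 {0,1,2,3}
step 4: d <- ((element * d) % 4)     {0,1,2,3}
step 5: c <- ((element // 3) + element) {0,1,2,3}
step 6: b <- (b + 1)                 {0,1,2,3}
step 7: eval (b < 4)                 {0,1,2,3}
step 8: d <- ((element * d) % 4)     {0,1,2,3}
step 9: c <- ((element // 3) + element) {0,1,2,3}
step 10: b <- (b + 1)                 {0,1,2,3}
step 11: eval (b < 4)                 {0,1,2,3}
step 12: d <- ((element * d) % 4)     {0,1,2,3}
step 13: c <- ((element // 3) + element) {0,1,2,3}
step 14: b <- (b + 1)                 {0,1,2,3}
step 15: eval (b < 4)                 {0,1,2,3}
step 16: d <- ((element * d) % 4)     {0,1,2,3}
step 17: c <- ((element // 3) + element) {0,1,2,3}
step 18: b <- (b + 1)                 {0,1,2,3}
step 19: eval (b < 4)                 {0,1,2,3}
step 20: c <- element                 {0,1,2,3}
step 21: d <- 0                       {0,1,2,3}
step 22: eval (d < 7)                 {0,1,2,3}
step 23: b <- min(11, -1)             {0,1,2,3}
step 24: d <- (d + 3)                 {0,1,2,3}
step 25: eval (d < 7)                 {0,1,2,3}
step 26: b <- min(11, -1)             {0,1,2,3}
step 27: d <- (d + 3)                 {0,1,2,3}
step 28: eval (d < 7)                 {0,1,2,3}
step 29: b <- min(11, -1)             {0,1,2,3}
step 30: d <- (d + 3)                 {0,1,2,3}
step 31: eval (d < 7)                 {0,1,2,3}
step 32: c <- ((d // 2) + element)    {0,1,2,3}
step 33: eval (element != 0)          {0,1,2,3}
step 34: b <- (d - element)           {1,2,3}
step 35: c <- max(element, min(element, -4)) {0}
step 36: c <- min((d + element), 9)   {0,1,2,3}
step 37: c <- (element // -3)         {0,1,2,3}
step 38: d <- b                       {0,1,2,3}
step 39: b <- ((c // 5) - (-6 % 3))   {0,1,2,3}
step 40: d <- element                 {0,1,2,3}

Answer: 41 steps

c: 0,-1,-1,-1
d: 0,1,2,3
b: 0,-1,-1,-1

steps = 41; useful = 160; efficiency = 160/164 = 40/41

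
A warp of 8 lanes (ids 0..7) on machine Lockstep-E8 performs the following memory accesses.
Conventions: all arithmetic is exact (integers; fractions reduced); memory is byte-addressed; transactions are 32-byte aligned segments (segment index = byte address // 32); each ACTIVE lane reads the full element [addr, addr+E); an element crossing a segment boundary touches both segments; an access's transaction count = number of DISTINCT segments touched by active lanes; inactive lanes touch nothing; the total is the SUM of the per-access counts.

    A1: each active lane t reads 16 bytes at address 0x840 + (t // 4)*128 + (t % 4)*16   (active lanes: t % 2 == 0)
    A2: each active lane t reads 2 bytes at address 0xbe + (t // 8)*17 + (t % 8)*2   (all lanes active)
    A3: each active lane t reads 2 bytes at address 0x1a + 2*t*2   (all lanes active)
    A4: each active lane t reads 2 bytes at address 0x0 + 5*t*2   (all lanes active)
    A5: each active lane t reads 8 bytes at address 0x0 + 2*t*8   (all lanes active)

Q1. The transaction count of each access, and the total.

A1: 4 transactions
A2: 2 transactions
A3: 2 transactions
A4: 3 transactions
A5: 4 transactions

Answer: 4,2,2,3,4; total 15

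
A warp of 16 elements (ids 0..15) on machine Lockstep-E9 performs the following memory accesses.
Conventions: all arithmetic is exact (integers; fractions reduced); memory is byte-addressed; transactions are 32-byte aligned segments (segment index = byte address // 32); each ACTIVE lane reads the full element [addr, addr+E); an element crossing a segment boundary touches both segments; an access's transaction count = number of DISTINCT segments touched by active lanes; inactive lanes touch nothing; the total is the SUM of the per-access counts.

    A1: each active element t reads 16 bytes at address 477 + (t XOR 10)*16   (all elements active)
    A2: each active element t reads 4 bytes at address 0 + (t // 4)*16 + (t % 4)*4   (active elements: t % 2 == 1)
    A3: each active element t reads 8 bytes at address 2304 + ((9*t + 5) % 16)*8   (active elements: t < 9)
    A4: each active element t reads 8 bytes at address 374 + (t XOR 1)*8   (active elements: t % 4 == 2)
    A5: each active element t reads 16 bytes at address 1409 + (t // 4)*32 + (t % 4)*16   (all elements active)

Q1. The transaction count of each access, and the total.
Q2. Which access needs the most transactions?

A1: 9 transactions
A2: 2 transactions
A3: 4 transactions
A4: 4 transactions
A5: 6 transactions

Answer: 9,2,4,4,6; total 25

Answer: A1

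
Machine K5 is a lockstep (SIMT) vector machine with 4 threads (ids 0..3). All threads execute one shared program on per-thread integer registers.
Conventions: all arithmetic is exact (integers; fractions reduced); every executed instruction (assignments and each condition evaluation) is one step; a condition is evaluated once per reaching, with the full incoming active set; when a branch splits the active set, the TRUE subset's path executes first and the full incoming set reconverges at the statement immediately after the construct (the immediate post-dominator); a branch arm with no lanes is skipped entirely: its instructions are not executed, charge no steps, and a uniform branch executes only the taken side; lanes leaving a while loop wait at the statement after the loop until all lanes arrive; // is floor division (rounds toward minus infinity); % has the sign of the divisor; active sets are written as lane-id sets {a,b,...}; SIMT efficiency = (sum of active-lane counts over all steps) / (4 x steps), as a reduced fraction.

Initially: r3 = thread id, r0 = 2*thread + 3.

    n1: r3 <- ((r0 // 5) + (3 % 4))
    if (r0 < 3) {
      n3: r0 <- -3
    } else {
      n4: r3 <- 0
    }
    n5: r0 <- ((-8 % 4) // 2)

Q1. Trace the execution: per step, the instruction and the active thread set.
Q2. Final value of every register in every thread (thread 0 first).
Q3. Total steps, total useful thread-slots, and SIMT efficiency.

step 0: r3 <- ((r0 // 5) + (3 % 4))  {0,1,2,3}
step 1: eval (r0 < 3)                {0,1,2,3}
step 2: r3 <- 0                      {0,1,2,3}
step 3: r0 <- ((-8 % 4) // 2)        {0,1,2,3}

Answer: 4 steps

r3: 0,0,0,0
r0: 0,0,0,0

steps = 4; useful = 16; efficiency = 16/16 = 1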